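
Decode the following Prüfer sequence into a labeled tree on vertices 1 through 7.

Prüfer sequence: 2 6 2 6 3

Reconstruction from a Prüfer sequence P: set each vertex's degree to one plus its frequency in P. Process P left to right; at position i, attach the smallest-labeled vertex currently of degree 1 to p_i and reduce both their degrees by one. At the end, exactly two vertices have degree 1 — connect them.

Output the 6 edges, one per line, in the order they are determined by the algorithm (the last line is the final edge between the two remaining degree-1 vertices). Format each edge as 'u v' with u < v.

Initial degrees: {1:1, 2:3, 3:2, 4:1, 5:1, 6:3, 7:1}
Step 1: smallest deg-1 vertex = 1, p_1 = 2. Add edge {1,2}. Now deg[1]=0, deg[2]=2.
Step 2: smallest deg-1 vertex = 4, p_2 = 6. Add edge {4,6}. Now deg[4]=0, deg[6]=2.
Step 3: smallest deg-1 vertex = 5, p_3 = 2. Add edge {2,5}. Now deg[5]=0, deg[2]=1.
Step 4: smallest deg-1 vertex = 2, p_4 = 6. Add edge {2,6}. Now deg[2]=0, deg[6]=1.
Step 5: smallest deg-1 vertex = 6, p_5 = 3. Add edge {3,6}. Now deg[6]=0, deg[3]=1.
Final: two remaining deg-1 vertices are 3, 7. Add edge {3,7}.

Answer: 1 2
4 6
2 5
2 6
3 6
3 7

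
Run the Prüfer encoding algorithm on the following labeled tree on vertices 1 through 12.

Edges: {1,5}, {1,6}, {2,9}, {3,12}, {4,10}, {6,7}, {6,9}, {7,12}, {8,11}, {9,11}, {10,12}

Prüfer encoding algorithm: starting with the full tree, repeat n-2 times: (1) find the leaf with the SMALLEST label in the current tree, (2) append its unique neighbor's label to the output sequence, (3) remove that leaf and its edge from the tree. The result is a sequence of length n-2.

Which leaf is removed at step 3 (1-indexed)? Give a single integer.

Answer: 4

Derivation:
Step 1: current leaves = {2,3,4,5,8}. Remove leaf 2 (neighbor: 9).
Step 2: current leaves = {3,4,5,8}. Remove leaf 3 (neighbor: 12).
Step 3: current leaves = {4,5,8}. Remove leaf 4 (neighbor: 10).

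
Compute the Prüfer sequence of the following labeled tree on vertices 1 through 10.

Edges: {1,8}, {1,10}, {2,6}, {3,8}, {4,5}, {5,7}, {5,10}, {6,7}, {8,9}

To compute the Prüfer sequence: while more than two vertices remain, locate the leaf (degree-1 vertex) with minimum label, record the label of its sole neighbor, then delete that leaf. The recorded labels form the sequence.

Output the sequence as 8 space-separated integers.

Answer: 6 8 5 7 5 10 8 1

Derivation:
Step 1: leaves = {2,3,4,9}. Remove smallest leaf 2, emit neighbor 6.
Step 2: leaves = {3,4,6,9}. Remove smallest leaf 3, emit neighbor 8.
Step 3: leaves = {4,6,9}. Remove smallest leaf 4, emit neighbor 5.
Step 4: leaves = {6,9}. Remove smallest leaf 6, emit neighbor 7.
Step 5: leaves = {7,9}. Remove smallest leaf 7, emit neighbor 5.
Step 6: leaves = {5,9}. Remove smallest leaf 5, emit neighbor 10.
Step 7: leaves = {9,10}. Remove smallest leaf 9, emit neighbor 8.
Step 8: leaves = {8,10}. Remove smallest leaf 8, emit neighbor 1.
Done: 2 vertices remain (1, 10). Sequence = [6 8 5 7 5 10 8 1]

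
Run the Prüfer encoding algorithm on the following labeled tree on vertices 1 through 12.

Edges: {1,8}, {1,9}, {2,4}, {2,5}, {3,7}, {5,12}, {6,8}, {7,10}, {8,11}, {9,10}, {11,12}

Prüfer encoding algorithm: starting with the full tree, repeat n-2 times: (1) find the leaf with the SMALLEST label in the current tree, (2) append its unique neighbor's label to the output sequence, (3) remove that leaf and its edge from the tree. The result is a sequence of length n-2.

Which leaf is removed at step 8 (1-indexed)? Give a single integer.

Answer: 9

Derivation:
Step 1: current leaves = {3,4,6}. Remove leaf 3 (neighbor: 7).
Step 2: current leaves = {4,6,7}. Remove leaf 4 (neighbor: 2).
Step 3: current leaves = {2,6,7}. Remove leaf 2 (neighbor: 5).
Step 4: current leaves = {5,6,7}. Remove leaf 5 (neighbor: 12).
Step 5: current leaves = {6,7,12}. Remove leaf 6 (neighbor: 8).
Step 6: current leaves = {7,12}. Remove leaf 7 (neighbor: 10).
Step 7: current leaves = {10,12}. Remove leaf 10 (neighbor: 9).
Step 8: current leaves = {9,12}. Remove leaf 9 (neighbor: 1).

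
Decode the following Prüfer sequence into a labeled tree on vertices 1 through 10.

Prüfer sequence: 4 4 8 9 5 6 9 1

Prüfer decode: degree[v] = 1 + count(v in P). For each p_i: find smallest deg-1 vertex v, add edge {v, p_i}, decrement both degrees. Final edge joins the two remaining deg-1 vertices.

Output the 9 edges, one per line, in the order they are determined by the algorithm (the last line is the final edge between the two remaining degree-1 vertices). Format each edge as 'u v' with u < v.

Initial degrees: {1:2, 2:1, 3:1, 4:3, 5:2, 6:2, 7:1, 8:2, 9:3, 10:1}
Step 1: smallest deg-1 vertex = 2, p_1 = 4. Add edge {2,4}. Now deg[2]=0, deg[4]=2.
Step 2: smallest deg-1 vertex = 3, p_2 = 4. Add edge {3,4}. Now deg[3]=0, deg[4]=1.
Step 3: smallest deg-1 vertex = 4, p_3 = 8. Add edge {4,8}. Now deg[4]=0, deg[8]=1.
Step 4: smallest deg-1 vertex = 7, p_4 = 9. Add edge {7,9}. Now deg[7]=0, deg[9]=2.
Step 5: smallest deg-1 vertex = 8, p_5 = 5. Add edge {5,8}. Now deg[8]=0, deg[5]=1.
Step 6: smallest deg-1 vertex = 5, p_6 = 6. Add edge {5,6}. Now deg[5]=0, deg[6]=1.
Step 7: smallest deg-1 vertex = 6, p_7 = 9. Add edge {6,9}. Now deg[6]=0, deg[9]=1.
Step 8: smallest deg-1 vertex = 9, p_8 = 1. Add edge {1,9}. Now deg[9]=0, deg[1]=1.
Final: two remaining deg-1 vertices are 1, 10. Add edge {1,10}.

Answer: 2 4
3 4
4 8
7 9
5 8
5 6
6 9
1 9
1 10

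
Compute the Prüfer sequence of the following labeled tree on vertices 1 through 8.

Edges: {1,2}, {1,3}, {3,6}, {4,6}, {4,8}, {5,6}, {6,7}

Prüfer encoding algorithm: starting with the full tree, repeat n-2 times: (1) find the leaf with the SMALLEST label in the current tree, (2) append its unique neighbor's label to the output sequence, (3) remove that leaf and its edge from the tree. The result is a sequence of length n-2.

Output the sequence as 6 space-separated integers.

Step 1: leaves = {2,5,7,8}. Remove smallest leaf 2, emit neighbor 1.
Step 2: leaves = {1,5,7,8}. Remove smallest leaf 1, emit neighbor 3.
Step 3: leaves = {3,5,7,8}. Remove smallest leaf 3, emit neighbor 6.
Step 4: leaves = {5,7,8}. Remove smallest leaf 5, emit neighbor 6.
Step 5: leaves = {7,8}. Remove smallest leaf 7, emit neighbor 6.
Step 6: leaves = {6,8}. Remove smallest leaf 6, emit neighbor 4.
Done: 2 vertices remain (4, 8). Sequence = [1 3 6 6 6 4]

Answer: 1 3 6 6 6 4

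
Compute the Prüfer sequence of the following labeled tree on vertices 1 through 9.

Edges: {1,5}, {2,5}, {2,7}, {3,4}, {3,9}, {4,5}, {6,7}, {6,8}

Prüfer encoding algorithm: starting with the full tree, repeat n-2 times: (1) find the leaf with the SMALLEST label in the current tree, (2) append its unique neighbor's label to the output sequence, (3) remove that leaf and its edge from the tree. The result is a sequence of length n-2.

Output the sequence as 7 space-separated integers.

Step 1: leaves = {1,8,9}. Remove smallest leaf 1, emit neighbor 5.
Step 2: leaves = {8,9}. Remove smallest leaf 8, emit neighbor 6.
Step 3: leaves = {6,9}. Remove smallest leaf 6, emit neighbor 7.
Step 4: leaves = {7,9}. Remove smallest leaf 7, emit neighbor 2.
Step 5: leaves = {2,9}. Remove smallest leaf 2, emit neighbor 5.
Step 6: leaves = {5,9}. Remove smallest leaf 5, emit neighbor 4.
Step 7: leaves = {4,9}. Remove smallest leaf 4, emit neighbor 3.
Done: 2 vertices remain (3, 9). Sequence = [5 6 7 2 5 4 3]

Answer: 5 6 7 2 5 4 3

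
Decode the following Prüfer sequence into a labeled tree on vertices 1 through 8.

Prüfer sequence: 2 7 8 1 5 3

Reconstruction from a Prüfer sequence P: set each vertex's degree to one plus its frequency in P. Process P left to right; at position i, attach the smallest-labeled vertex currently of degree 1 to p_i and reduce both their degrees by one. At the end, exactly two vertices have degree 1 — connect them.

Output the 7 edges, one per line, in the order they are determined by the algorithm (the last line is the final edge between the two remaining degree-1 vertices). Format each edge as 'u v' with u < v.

Answer: 2 4
2 7
6 8
1 7
1 5
3 5
3 8

Derivation:
Initial degrees: {1:2, 2:2, 3:2, 4:1, 5:2, 6:1, 7:2, 8:2}
Step 1: smallest deg-1 vertex = 4, p_1 = 2. Add edge {2,4}. Now deg[4]=0, deg[2]=1.
Step 2: smallest deg-1 vertex = 2, p_2 = 7. Add edge {2,7}. Now deg[2]=0, deg[7]=1.
Step 3: smallest deg-1 vertex = 6, p_3 = 8. Add edge {6,8}. Now deg[6]=0, deg[8]=1.
Step 4: smallest deg-1 vertex = 7, p_4 = 1. Add edge {1,7}. Now deg[7]=0, deg[1]=1.
Step 5: smallest deg-1 vertex = 1, p_5 = 5. Add edge {1,5}. Now deg[1]=0, deg[5]=1.
Step 6: smallest deg-1 vertex = 5, p_6 = 3. Add edge {3,5}. Now deg[5]=0, deg[3]=1.
Final: two remaining deg-1 vertices are 3, 8. Add edge {3,8}.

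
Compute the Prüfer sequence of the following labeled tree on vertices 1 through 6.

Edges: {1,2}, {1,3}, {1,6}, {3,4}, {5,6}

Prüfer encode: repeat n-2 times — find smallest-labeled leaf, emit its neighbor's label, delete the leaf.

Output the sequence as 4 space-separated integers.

Answer: 1 3 1 6

Derivation:
Step 1: leaves = {2,4,5}. Remove smallest leaf 2, emit neighbor 1.
Step 2: leaves = {4,5}. Remove smallest leaf 4, emit neighbor 3.
Step 3: leaves = {3,5}. Remove smallest leaf 3, emit neighbor 1.
Step 4: leaves = {1,5}. Remove smallest leaf 1, emit neighbor 6.
Done: 2 vertices remain (5, 6). Sequence = [1 3 1 6]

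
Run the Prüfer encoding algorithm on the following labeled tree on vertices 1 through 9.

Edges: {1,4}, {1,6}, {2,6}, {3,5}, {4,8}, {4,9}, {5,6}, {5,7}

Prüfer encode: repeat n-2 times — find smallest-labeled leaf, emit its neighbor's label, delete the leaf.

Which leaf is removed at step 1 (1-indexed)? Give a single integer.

Step 1: current leaves = {2,3,7,8,9}. Remove leaf 2 (neighbor: 6).

Answer: 2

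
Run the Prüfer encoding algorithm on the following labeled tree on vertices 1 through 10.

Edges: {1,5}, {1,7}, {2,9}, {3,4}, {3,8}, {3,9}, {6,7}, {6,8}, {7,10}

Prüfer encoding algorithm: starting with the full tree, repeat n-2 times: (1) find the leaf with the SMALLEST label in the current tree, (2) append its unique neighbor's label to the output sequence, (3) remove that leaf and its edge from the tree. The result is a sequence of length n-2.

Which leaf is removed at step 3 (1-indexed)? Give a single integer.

Answer: 5

Derivation:
Step 1: current leaves = {2,4,5,10}. Remove leaf 2 (neighbor: 9).
Step 2: current leaves = {4,5,9,10}. Remove leaf 4 (neighbor: 3).
Step 3: current leaves = {5,9,10}. Remove leaf 5 (neighbor: 1).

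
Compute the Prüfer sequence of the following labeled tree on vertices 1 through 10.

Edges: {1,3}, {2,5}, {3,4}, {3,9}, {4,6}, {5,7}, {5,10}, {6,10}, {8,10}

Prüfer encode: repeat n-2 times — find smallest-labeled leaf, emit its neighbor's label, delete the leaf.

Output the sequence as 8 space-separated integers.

Step 1: leaves = {1,2,7,8,9}. Remove smallest leaf 1, emit neighbor 3.
Step 2: leaves = {2,7,8,9}. Remove smallest leaf 2, emit neighbor 5.
Step 3: leaves = {7,8,9}. Remove smallest leaf 7, emit neighbor 5.
Step 4: leaves = {5,8,9}. Remove smallest leaf 5, emit neighbor 10.
Step 5: leaves = {8,9}. Remove smallest leaf 8, emit neighbor 10.
Step 6: leaves = {9,10}. Remove smallest leaf 9, emit neighbor 3.
Step 7: leaves = {3,10}. Remove smallest leaf 3, emit neighbor 4.
Step 8: leaves = {4,10}. Remove smallest leaf 4, emit neighbor 6.
Done: 2 vertices remain (6, 10). Sequence = [3 5 5 10 10 3 4 6]

Answer: 3 5 5 10 10 3 4 6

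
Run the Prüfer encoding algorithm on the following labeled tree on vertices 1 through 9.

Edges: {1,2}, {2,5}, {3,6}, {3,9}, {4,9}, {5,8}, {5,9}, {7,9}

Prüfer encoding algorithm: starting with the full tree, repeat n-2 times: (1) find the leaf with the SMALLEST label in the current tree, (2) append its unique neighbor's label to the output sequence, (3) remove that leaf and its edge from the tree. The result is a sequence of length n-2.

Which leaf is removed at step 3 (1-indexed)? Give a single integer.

Step 1: current leaves = {1,4,6,7,8}. Remove leaf 1 (neighbor: 2).
Step 2: current leaves = {2,4,6,7,8}. Remove leaf 2 (neighbor: 5).
Step 3: current leaves = {4,6,7,8}. Remove leaf 4 (neighbor: 9).

Answer: 4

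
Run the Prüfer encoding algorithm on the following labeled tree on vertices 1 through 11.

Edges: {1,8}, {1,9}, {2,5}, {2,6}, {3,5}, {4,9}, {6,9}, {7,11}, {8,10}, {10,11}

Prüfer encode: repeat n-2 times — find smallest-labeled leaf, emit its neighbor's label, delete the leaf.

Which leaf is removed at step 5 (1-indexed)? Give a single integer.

Step 1: current leaves = {3,4,7}. Remove leaf 3 (neighbor: 5).
Step 2: current leaves = {4,5,7}. Remove leaf 4 (neighbor: 9).
Step 3: current leaves = {5,7}. Remove leaf 5 (neighbor: 2).
Step 4: current leaves = {2,7}. Remove leaf 2 (neighbor: 6).
Step 5: current leaves = {6,7}. Remove leaf 6 (neighbor: 9).

Answer: 6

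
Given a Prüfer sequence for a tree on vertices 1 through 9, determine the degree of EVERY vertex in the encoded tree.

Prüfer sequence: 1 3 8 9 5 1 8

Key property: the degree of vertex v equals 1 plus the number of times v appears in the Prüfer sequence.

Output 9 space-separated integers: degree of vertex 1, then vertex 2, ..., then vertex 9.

Answer: 3 1 2 1 2 1 1 3 2

Derivation:
p_1 = 1: count[1] becomes 1
p_2 = 3: count[3] becomes 1
p_3 = 8: count[8] becomes 1
p_4 = 9: count[9] becomes 1
p_5 = 5: count[5] becomes 1
p_6 = 1: count[1] becomes 2
p_7 = 8: count[8] becomes 2
Degrees (1 + count): deg[1]=1+2=3, deg[2]=1+0=1, deg[3]=1+1=2, deg[4]=1+0=1, deg[5]=1+1=2, deg[6]=1+0=1, deg[7]=1+0=1, deg[8]=1+2=3, deg[9]=1+1=2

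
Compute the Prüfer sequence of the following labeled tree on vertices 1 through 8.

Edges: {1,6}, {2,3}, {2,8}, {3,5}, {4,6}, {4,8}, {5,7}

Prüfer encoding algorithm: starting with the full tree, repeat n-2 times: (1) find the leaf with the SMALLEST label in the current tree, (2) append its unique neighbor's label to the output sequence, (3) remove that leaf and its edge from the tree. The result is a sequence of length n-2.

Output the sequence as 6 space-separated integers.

Answer: 6 4 8 5 3 2

Derivation:
Step 1: leaves = {1,7}. Remove smallest leaf 1, emit neighbor 6.
Step 2: leaves = {6,7}. Remove smallest leaf 6, emit neighbor 4.
Step 3: leaves = {4,7}. Remove smallest leaf 4, emit neighbor 8.
Step 4: leaves = {7,8}. Remove smallest leaf 7, emit neighbor 5.
Step 5: leaves = {5,8}. Remove smallest leaf 5, emit neighbor 3.
Step 6: leaves = {3,8}. Remove smallest leaf 3, emit neighbor 2.
Done: 2 vertices remain (2, 8). Sequence = [6 4 8 5 3 2]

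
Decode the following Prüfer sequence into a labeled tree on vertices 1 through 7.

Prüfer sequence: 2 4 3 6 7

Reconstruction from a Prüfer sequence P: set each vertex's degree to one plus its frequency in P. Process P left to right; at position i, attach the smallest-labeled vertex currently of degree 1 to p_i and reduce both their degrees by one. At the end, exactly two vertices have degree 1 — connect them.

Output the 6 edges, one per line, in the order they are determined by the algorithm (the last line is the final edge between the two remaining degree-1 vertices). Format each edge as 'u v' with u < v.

Answer: 1 2
2 4
3 4
3 6
5 7
6 7

Derivation:
Initial degrees: {1:1, 2:2, 3:2, 4:2, 5:1, 6:2, 7:2}
Step 1: smallest deg-1 vertex = 1, p_1 = 2. Add edge {1,2}. Now deg[1]=0, deg[2]=1.
Step 2: smallest deg-1 vertex = 2, p_2 = 4. Add edge {2,4}. Now deg[2]=0, deg[4]=1.
Step 3: smallest deg-1 vertex = 4, p_3 = 3. Add edge {3,4}. Now deg[4]=0, deg[3]=1.
Step 4: smallest deg-1 vertex = 3, p_4 = 6. Add edge {3,6}. Now deg[3]=0, deg[6]=1.
Step 5: smallest deg-1 vertex = 5, p_5 = 7. Add edge {5,7}. Now deg[5]=0, deg[7]=1.
Final: two remaining deg-1 vertices are 6, 7. Add edge {6,7}.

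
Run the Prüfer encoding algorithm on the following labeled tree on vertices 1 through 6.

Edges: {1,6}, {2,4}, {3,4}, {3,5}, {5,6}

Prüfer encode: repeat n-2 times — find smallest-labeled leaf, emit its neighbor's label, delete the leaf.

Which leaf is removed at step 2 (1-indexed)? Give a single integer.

Answer: 2

Derivation:
Step 1: current leaves = {1,2}. Remove leaf 1 (neighbor: 6).
Step 2: current leaves = {2,6}. Remove leaf 2 (neighbor: 4).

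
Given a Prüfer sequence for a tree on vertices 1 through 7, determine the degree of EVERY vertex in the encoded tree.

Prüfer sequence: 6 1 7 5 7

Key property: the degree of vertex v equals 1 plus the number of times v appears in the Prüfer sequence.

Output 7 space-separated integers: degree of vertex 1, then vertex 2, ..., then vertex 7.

Answer: 2 1 1 1 2 2 3

Derivation:
p_1 = 6: count[6] becomes 1
p_2 = 1: count[1] becomes 1
p_3 = 7: count[7] becomes 1
p_4 = 5: count[5] becomes 1
p_5 = 7: count[7] becomes 2
Degrees (1 + count): deg[1]=1+1=2, deg[2]=1+0=1, deg[3]=1+0=1, deg[4]=1+0=1, deg[5]=1+1=2, deg[6]=1+1=2, deg[7]=1+2=3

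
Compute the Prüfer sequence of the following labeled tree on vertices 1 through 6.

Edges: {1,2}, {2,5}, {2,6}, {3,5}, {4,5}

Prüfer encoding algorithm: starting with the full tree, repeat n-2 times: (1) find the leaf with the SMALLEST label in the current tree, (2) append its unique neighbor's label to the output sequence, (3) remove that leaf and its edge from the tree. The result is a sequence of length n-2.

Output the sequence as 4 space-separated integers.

Answer: 2 5 5 2

Derivation:
Step 1: leaves = {1,3,4,6}. Remove smallest leaf 1, emit neighbor 2.
Step 2: leaves = {3,4,6}. Remove smallest leaf 3, emit neighbor 5.
Step 3: leaves = {4,6}. Remove smallest leaf 4, emit neighbor 5.
Step 4: leaves = {5,6}. Remove smallest leaf 5, emit neighbor 2.
Done: 2 vertices remain (2, 6). Sequence = [2 5 5 2]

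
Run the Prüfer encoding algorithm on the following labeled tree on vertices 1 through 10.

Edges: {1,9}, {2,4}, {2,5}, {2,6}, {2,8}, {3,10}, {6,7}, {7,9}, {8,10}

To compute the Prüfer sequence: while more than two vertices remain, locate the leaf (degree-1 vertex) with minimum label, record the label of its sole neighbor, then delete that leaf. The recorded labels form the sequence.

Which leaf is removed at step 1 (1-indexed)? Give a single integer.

Step 1: current leaves = {1,3,4,5}. Remove leaf 1 (neighbor: 9).

Answer: 1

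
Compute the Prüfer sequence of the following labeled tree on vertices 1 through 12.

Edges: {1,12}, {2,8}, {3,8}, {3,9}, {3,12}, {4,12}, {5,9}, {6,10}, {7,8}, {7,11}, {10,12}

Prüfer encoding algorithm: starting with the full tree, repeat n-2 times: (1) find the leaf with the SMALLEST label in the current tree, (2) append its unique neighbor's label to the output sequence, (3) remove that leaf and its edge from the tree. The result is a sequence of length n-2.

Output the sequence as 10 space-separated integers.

Answer: 12 8 12 9 10 3 12 7 8 3

Derivation:
Step 1: leaves = {1,2,4,5,6,11}. Remove smallest leaf 1, emit neighbor 12.
Step 2: leaves = {2,4,5,6,11}. Remove smallest leaf 2, emit neighbor 8.
Step 3: leaves = {4,5,6,11}. Remove smallest leaf 4, emit neighbor 12.
Step 4: leaves = {5,6,11}. Remove smallest leaf 5, emit neighbor 9.
Step 5: leaves = {6,9,11}. Remove smallest leaf 6, emit neighbor 10.
Step 6: leaves = {9,10,11}. Remove smallest leaf 9, emit neighbor 3.
Step 7: leaves = {10,11}. Remove smallest leaf 10, emit neighbor 12.
Step 8: leaves = {11,12}. Remove smallest leaf 11, emit neighbor 7.
Step 9: leaves = {7,12}. Remove smallest leaf 7, emit neighbor 8.
Step 10: leaves = {8,12}. Remove smallest leaf 8, emit neighbor 3.
Done: 2 vertices remain (3, 12). Sequence = [12 8 12 9 10 3 12 7 8 3]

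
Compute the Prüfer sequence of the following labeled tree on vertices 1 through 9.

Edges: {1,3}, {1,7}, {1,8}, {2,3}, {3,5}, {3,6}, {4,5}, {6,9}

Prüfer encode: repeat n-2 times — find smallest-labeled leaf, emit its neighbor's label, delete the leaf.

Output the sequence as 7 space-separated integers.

Answer: 3 5 3 1 1 3 6

Derivation:
Step 1: leaves = {2,4,7,8,9}. Remove smallest leaf 2, emit neighbor 3.
Step 2: leaves = {4,7,8,9}. Remove smallest leaf 4, emit neighbor 5.
Step 3: leaves = {5,7,8,9}. Remove smallest leaf 5, emit neighbor 3.
Step 4: leaves = {7,8,9}. Remove smallest leaf 7, emit neighbor 1.
Step 5: leaves = {8,9}. Remove smallest leaf 8, emit neighbor 1.
Step 6: leaves = {1,9}. Remove smallest leaf 1, emit neighbor 3.
Step 7: leaves = {3,9}. Remove smallest leaf 3, emit neighbor 6.
Done: 2 vertices remain (6, 9). Sequence = [3 5 3 1 1 3 6]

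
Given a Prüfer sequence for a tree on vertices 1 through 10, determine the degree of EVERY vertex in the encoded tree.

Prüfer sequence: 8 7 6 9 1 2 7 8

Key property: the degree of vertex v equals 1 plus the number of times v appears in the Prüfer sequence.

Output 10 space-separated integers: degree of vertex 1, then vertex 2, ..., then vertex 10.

p_1 = 8: count[8] becomes 1
p_2 = 7: count[7] becomes 1
p_3 = 6: count[6] becomes 1
p_4 = 9: count[9] becomes 1
p_5 = 1: count[1] becomes 1
p_6 = 2: count[2] becomes 1
p_7 = 7: count[7] becomes 2
p_8 = 8: count[8] becomes 2
Degrees (1 + count): deg[1]=1+1=2, deg[2]=1+1=2, deg[3]=1+0=1, deg[4]=1+0=1, deg[5]=1+0=1, deg[6]=1+1=2, deg[7]=1+2=3, deg[8]=1+2=3, deg[9]=1+1=2, deg[10]=1+0=1

Answer: 2 2 1 1 1 2 3 3 2 1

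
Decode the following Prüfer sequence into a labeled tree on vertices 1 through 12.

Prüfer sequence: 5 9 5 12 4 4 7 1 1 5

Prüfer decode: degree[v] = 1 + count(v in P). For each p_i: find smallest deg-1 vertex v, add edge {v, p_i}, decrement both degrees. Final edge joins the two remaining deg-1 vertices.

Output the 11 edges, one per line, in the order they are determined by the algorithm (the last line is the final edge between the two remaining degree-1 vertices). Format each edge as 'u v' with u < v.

Answer: 2 5
3 9
5 6
8 12
4 9
4 10
4 7
1 7
1 11
1 5
5 12

Derivation:
Initial degrees: {1:3, 2:1, 3:1, 4:3, 5:4, 6:1, 7:2, 8:1, 9:2, 10:1, 11:1, 12:2}
Step 1: smallest deg-1 vertex = 2, p_1 = 5. Add edge {2,5}. Now deg[2]=0, deg[5]=3.
Step 2: smallest deg-1 vertex = 3, p_2 = 9. Add edge {3,9}. Now deg[3]=0, deg[9]=1.
Step 3: smallest deg-1 vertex = 6, p_3 = 5. Add edge {5,6}. Now deg[6]=0, deg[5]=2.
Step 4: smallest deg-1 vertex = 8, p_4 = 12. Add edge {8,12}. Now deg[8]=0, deg[12]=1.
Step 5: smallest deg-1 vertex = 9, p_5 = 4. Add edge {4,9}. Now deg[9]=0, deg[4]=2.
Step 6: smallest deg-1 vertex = 10, p_6 = 4. Add edge {4,10}. Now deg[10]=0, deg[4]=1.
Step 7: smallest deg-1 vertex = 4, p_7 = 7. Add edge {4,7}. Now deg[4]=0, deg[7]=1.
Step 8: smallest deg-1 vertex = 7, p_8 = 1. Add edge {1,7}. Now deg[7]=0, deg[1]=2.
Step 9: smallest deg-1 vertex = 11, p_9 = 1. Add edge {1,11}. Now deg[11]=0, deg[1]=1.
Step 10: smallest deg-1 vertex = 1, p_10 = 5. Add edge {1,5}. Now deg[1]=0, deg[5]=1.
Final: two remaining deg-1 vertices are 5, 12. Add edge {5,12}.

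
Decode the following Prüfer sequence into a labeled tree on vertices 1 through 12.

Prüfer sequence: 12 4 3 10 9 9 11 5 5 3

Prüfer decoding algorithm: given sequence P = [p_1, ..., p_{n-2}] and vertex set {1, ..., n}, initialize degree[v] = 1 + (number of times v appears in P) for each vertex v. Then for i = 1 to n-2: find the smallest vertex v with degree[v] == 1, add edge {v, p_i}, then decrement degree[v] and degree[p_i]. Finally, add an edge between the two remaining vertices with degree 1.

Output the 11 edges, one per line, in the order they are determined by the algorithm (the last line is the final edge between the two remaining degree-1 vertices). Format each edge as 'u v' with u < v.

Initial degrees: {1:1, 2:1, 3:3, 4:2, 5:3, 6:1, 7:1, 8:1, 9:3, 10:2, 11:2, 12:2}
Step 1: smallest deg-1 vertex = 1, p_1 = 12. Add edge {1,12}. Now deg[1]=0, deg[12]=1.
Step 2: smallest deg-1 vertex = 2, p_2 = 4. Add edge {2,4}. Now deg[2]=0, deg[4]=1.
Step 3: smallest deg-1 vertex = 4, p_3 = 3. Add edge {3,4}. Now deg[4]=0, deg[3]=2.
Step 4: smallest deg-1 vertex = 6, p_4 = 10. Add edge {6,10}. Now deg[6]=0, deg[10]=1.
Step 5: smallest deg-1 vertex = 7, p_5 = 9. Add edge {7,9}. Now deg[7]=0, deg[9]=2.
Step 6: smallest deg-1 vertex = 8, p_6 = 9. Add edge {8,9}. Now deg[8]=0, deg[9]=1.
Step 7: smallest deg-1 vertex = 9, p_7 = 11. Add edge {9,11}. Now deg[9]=0, deg[11]=1.
Step 8: smallest deg-1 vertex = 10, p_8 = 5. Add edge {5,10}. Now deg[10]=0, deg[5]=2.
Step 9: smallest deg-1 vertex = 11, p_9 = 5. Add edge {5,11}. Now deg[11]=0, deg[5]=1.
Step 10: smallest deg-1 vertex = 5, p_10 = 3. Add edge {3,5}. Now deg[5]=0, deg[3]=1.
Final: two remaining deg-1 vertices are 3, 12. Add edge {3,12}.

Answer: 1 12
2 4
3 4
6 10
7 9
8 9
9 11
5 10
5 11
3 5
3 12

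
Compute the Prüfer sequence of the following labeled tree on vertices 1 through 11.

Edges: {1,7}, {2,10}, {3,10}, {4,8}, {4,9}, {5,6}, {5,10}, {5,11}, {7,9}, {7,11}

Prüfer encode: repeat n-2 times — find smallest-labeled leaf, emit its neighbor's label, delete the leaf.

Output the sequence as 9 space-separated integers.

Step 1: leaves = {1,2,3,6,8}. Remove smallest leaf 1, emit neighbor 7.
Step 2: leaves = {2,3,6,8}. Remove smallest leaf 2, emit neighbor 10.
Step 3: leaves = {3,6,8}. Remove smallest leaf 3, emit neighbor 10.
Step 4: leaves = {6,8,10}. Remove smallest leaf 6, emit neighbor 5.
Step 5: leaves = {8,10}. Remove smallest leaf 8, emit neighbor 4.
Step 6: leaves = {4,10}. Remove smallest leaf 4, emit neighbor 9.
Step 7: leaves = {9,10}. Remove smallest leaf 9, emit neighbor 7.
Step 8: leaves = {7,10}. Remove smallest leaf 7, emit neighbor 11.
Step 9: leaves = {10,11}. Remove smallest leaf 10, emit neighbor 5.
Done: 2 vertices remain (5, 11). Sequence = [7 10 10 5 4 9 7 11 5]

Answer: 7 10 10 5 4 9 7 11 5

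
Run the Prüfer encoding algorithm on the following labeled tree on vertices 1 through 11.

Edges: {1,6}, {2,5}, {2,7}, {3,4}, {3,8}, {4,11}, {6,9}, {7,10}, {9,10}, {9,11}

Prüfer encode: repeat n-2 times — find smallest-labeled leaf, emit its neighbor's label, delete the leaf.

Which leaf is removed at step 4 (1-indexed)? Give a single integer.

Answer: 6

Derivation:
Step 1: current leaves = {1,5,8}. Remove leaf 1 (neighbor: 6).
Step 2: current leaves = {5,6,8}. Remove leaf 5 (neighbor: 2).
Step 3: current leaves = {2,6,8}. Remove leaf 2 (neighbor: 7).
Step 4: current leaves = {6,7,8}. Remove leaf 6 (neighbor: 9).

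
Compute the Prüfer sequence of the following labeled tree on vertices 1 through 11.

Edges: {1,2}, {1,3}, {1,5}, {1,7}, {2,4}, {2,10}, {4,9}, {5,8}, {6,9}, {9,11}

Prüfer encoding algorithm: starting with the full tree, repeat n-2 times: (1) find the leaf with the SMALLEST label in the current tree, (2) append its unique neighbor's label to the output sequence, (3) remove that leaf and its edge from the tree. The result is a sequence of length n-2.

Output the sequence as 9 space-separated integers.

Step 1: leaves = {3,6,7,8,10,11}. Remove smallest leaf 3, emit neighbor 1.
Step 2: leaves = {6,7,8,10,11}. Remove smallest leaf 6, emit neighbor 9.
Step 3: leaves = {7,8,10,11}. Remove smallest leaf 7, emit neighbor 1.
Step 4: leaves = {8,10,11}. Remove smallest leaf 8, emit neighbor 5.
Step 5: leaves = {5,10,11}. Remove smallest leaf 5, emit neighbor 1.
Step 6: leaves = {1,10,11}. Remove smallest leaf 1, emit neighbor 2.
Step 7: leaves = {10,11}. Remove smallest leaf 10, emit neighbor 2.
Step 8: leaves = {2,11}. Remove smallest leaf 2, emit neighbor 4.
Step 9: leaves = {4,11}. Remove smallest leaf 4, emit neighbor 9.
Done: 2 vertices remain (9, 11). Sequence = [1 9 1 5 1 2 2 4 9]

Answer: 1 9 1 5 1 2 2 4 9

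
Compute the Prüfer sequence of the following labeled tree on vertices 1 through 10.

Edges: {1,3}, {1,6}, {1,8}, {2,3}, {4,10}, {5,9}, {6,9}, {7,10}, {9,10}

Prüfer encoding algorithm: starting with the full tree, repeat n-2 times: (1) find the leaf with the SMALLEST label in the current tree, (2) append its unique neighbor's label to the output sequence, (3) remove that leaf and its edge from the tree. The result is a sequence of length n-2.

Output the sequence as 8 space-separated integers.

Answer: 3 1 10 9 10 1 6 9

Derivation:
Step 1: leaves = {2,4,5,7,8}. Remove smallest leaf 2, emit neighbor 3.
Step 2: leaves = {3,4,5,7,8}. Remove smallest leaf 3, emit neighbor 1.
Step 3: leaves = {4,5,7,8}. Remove smallest leaf 4, emit neighbor 10.
Step 4: leaves = {5,7,8}. Remove smallest leaf 5, emit neighbor 9.
Step 5: leaves = {7,8}. Remove smallest leaf 7, emit neighbor 10.
Step 6: leaves = {8,10}. Remove smallest leaf 8, emit neighbor 1.
Step 7: leaves = {1,10}. Remove smallest leaf 1, emit neighbor 6.
Step 8: leaves = {6,10}. Remove smallest leaf 6, emit neighbor 9.
Done: 2 vertices remain (9, 10). Sequence = [3 1 10 9 10 1 6 9]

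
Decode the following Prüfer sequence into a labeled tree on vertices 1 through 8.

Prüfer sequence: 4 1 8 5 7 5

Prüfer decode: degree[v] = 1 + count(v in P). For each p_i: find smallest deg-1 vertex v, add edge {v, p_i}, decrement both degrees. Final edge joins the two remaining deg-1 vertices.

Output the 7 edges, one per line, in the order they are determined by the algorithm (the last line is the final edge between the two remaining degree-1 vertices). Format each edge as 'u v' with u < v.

Answer: 2 4
1 3
1 8
4 5
6 7
5 7
5 8

Derivation:
Initial degrees: {1:2, 2:1, 3:1, 4:2, 5:3, 6:1, 7:2, 8:2}
Step 1: smallest deg-1 vertex = 2, p_1 = 4. Add edge {2,4}. Now deg[2]=0, deg[4]=1.
Step 2: smallest deg-1 vertex = 3, p_2 = 1. Add edge {1,3}. Now deg[3]=0, deg[1]=1.
Step 3: smallest deg-1 vertex = 1, p_3 = 8. Add edge {1,8}. Now deg[1]=0, deg[8]=1.
Step 4: smallest deg-1 vertex = 4, p_4 = 5. Add edge {4,5}. Now deg[4]=0, deg[5]=2.
Step 5: smallest deg-1 vertex = 6, p_5 = 7. Add edge {6,7}. Now deg[6]=0, deg[7]=1.
Step 6: smallest deg-1 vertex = 7, p_6 = 5. Add edge {5,7}. Now deg[7]=0, deg[5]=1.
Final: two remaining deg-1 vertices are 5, 8. Add edge {5,8}.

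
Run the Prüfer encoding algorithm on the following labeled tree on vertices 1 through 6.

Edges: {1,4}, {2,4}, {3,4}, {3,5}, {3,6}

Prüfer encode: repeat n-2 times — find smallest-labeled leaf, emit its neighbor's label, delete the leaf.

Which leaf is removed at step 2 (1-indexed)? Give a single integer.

Step 1: current leaves = {1,2,5,6}. Remove leaf 1 (neighbor: 4).
Step 2: current leaves = {2,5,6}. Remove leaf 2 (neighbor: 4).

Answer: 2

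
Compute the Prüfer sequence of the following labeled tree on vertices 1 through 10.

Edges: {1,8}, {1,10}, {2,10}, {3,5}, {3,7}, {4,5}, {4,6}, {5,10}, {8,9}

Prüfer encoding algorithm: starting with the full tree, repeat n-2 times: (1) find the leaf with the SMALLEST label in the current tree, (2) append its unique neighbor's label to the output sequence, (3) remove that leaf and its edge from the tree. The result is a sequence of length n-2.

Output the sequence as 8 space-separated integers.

Step 1: leaves = {2,6,7,9}. Remove smallest leaf 2, emit neighbor 10.
Step 2: leaves = {6,7,9}. Remove smallest leaf 6, emit neighbor 4.
Step 3: leaves = {4,7,9}. Remove smallest leaf 4, emit neighbor 5.
Step 4: leaves = {7,9}. Remove smallest leaf 7, emit neighbor 3.
Step 5: leaves = {3,9}. Remove smallest leaf 3, emit neighbor 5.
Step 6: leaves = {5,9}. Remove smallest leaf 5, emit neighbor 10.
Step 7: leaves = {9,10}. Remove smallest leaf 9, emit neighbor 8.
Step 8: leaves = {8,10}. Remove smallest leaf 8, emit neighbor 1.
Done: 2 vertices remain (1, 10). Sequence = [10 4 5 3 5 10 8 1]

Answer: 10 4 5 3 5 10 8 1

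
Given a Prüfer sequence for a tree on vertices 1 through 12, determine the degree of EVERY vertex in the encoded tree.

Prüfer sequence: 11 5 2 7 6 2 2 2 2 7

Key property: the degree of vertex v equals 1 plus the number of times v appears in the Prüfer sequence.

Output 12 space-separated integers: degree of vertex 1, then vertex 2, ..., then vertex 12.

Answer: 1 6 1 1 2 2 3 1 1 1 2 1

Derivation:
p_1 = 11: count[11] becomes 1
p_2 = 5: count[5] becomes 1
p_3 = 2: count[2] becomes 1
p_4 = 7: count[7] becomes 1
p_5 = 6: count[6] becomes 1
p_6 = 2: count[2] becomes 2
p_7 = 2: count[2] becomes 3
p_8 = 2: count[2] becomes 4
p_9 = 2: count[2] becomes 5
p_10 = 7: count[7] becomes 2
Degrees (1 + count): deg[1]=1+0=1, deg[2]=1+5=6, deg[3]=1+0=1, deg[4]=1+0=1, deg[5]=1+1=2, deg[6]=1+1=2, deg[7]=1+2=3, deg[8]=1+0=1, deg[9]=1+0=1, deg[10]=1+0=1, deg[11]=1+1=2, deg[12]=1+0=1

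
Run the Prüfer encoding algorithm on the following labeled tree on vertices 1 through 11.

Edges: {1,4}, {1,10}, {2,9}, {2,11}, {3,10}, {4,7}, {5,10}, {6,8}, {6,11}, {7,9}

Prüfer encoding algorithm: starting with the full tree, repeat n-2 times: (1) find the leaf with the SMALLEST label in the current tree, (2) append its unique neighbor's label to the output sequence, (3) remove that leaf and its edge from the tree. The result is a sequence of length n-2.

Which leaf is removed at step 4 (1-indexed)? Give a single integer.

Step 1: current leaves = {3,5,8}. Remove leaf 3 (neighbor: 10).
Step 2: current leaves = {5,8}. Remove leaf 5 (neighbor: 10).
Step 3: current leaves = {8,10}. Remove leaf 8 (neighbor: 6).
Step 4: current leaves = {6,10}. Remove leaf 6 (neighbor: 11).

Answer: 6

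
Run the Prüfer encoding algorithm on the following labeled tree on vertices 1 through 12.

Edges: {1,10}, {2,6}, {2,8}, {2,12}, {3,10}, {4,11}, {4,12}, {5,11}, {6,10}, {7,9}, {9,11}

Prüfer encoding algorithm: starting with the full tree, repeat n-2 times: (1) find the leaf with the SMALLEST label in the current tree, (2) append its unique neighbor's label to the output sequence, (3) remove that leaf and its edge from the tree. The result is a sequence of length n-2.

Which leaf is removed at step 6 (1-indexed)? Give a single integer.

Answer: 9

Derivation:
Step 1: current leaves = {1,3,5,7,8}. Remove leaf 1 (neighbor: 10).
Step 2: current leaves = {3,5,7,8}. Remove leaf 3 (neighbor: 10).
Step 3: current leaves = {5,7,8,10}. Remove leaf 5 (neighbor: 11).
Step 4: current leaves = {7,8,10}. Remove leaf 7 (neighbor: 9).
Step 5: current leaves = {8,9,10}. Remove leaf 8 (neighbor: 2).
Step 6: current leaves = {9,10}. Remove leaf 9 (neighbor: 11).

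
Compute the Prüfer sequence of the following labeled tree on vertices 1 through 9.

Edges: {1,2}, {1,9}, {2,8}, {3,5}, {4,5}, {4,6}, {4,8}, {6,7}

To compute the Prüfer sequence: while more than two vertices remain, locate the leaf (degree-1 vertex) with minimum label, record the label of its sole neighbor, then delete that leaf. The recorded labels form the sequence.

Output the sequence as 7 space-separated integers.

Answer: 5 4 6 4 8 2 1

Derivation:
Step 1: leaves = {3,7,9}. Remove smallest leaf 3, emit neighbor 5.
Step 2: leaves = {5,7,9}. Remove smallest leaf 5, emit neighbor 4.
Step 3: leaves = {7,9}. Remove smallest leaf 7, emit neighbor 6.
Step 4: leaves = {6,9}. Remove smallest leaf 6, emit neighbor 4.
Step 5: leaves = {4,9}. Remove smallest leaf 4, emit neighbor 8.
Step 6: leaves = {8,9}. Remove smallest leaf 8, emit neighbor 2.
Step 7: leaves = {2,9}. Remove smallest leaf 2, emit neighbor 1.
Done: 2 vertices remain (1, 9). Sequence = [5 4 6 4 8 2 1]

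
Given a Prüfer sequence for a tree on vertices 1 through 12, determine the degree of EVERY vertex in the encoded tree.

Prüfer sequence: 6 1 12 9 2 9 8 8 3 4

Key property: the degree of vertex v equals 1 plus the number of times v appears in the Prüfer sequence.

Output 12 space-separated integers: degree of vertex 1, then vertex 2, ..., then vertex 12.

p_1 = 6: count[6] becomes 1
p_2 = 1: count[1] becomes 1
p_3 = 12: count[12] becomes 1
p_4 = 9: count[9] becomes 1
p_5 = 2: count[2] becomes 1
p_6 = 9: count[9] becomes 2
p_7 = 8: count[8] becomes 1
p_8 = 8: count[8] becomes 2
p_9 = 3: count[3] becomes 1
p_10 = 4: count[4] becomes 1
Degrees (1 + count): deg[1]=1+1=2, deg[2]=1+1=2, deg[3]=1+1=2, deg[4]=1+1=2, deg[5]=1+0=1, deg[6]=1+1=2, deg[7]=1+0=1, deg[8]=1+2=3, deg[9]=1+2=3, deg[10]=1+0=1, deg[11]=1+0=1, deg[12]=1+1=2

Answer: 2 2 2 2 1 2 1 3 3 1 1 2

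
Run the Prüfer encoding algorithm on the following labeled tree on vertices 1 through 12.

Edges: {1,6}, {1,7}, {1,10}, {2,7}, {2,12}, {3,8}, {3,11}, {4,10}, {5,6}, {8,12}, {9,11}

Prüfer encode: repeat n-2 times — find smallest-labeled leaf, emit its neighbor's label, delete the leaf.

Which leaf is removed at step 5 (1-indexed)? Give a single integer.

Step 1: current leaves = {4,5,9}. Remove leaf 4 (neighbor: 10).
Step 2: current leaves = {5,9,10}. Remove leaf 5 (neighbor: 6).
Step 3: current leaves = {6,9,10}. Remove leaf 6 (neighbor: 1).
Step 4: current leaves = {9,10}. Remove leaf 9 (neighbor: 11).
Step 5: current leaves = {10,11}. Remove leaf 10 (neighbor: 1).

Answer: 10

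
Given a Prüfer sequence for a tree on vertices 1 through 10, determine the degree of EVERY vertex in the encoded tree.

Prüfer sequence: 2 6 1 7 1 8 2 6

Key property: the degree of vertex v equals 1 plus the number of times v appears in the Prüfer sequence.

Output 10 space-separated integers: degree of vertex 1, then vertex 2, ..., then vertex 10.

p_1 = 2: count[2] becomes 1
p_2 = 6: count[6] becomes 1
p_3 = 1: count[1] becomes 1
p_4 = 7: count[7] becomes 1
p_5 = 1: count[1] becomes 2
p_6 = 8: count[8] becomes 1
p_7 = 2: count[2] becomes 2
p_8 = 6: count[6] becomes 2
Degrees (1 + count): deg[1]=1+2=3, deg[2]=1+2=3, deg[3]=1+0=1, deg[4]=1+0=1, deg[5]=1+0=1, deg[6]=1+2=3, deg[7]=1+1=2, deg[8]=1+1=2, deg[9]=1+0=1, deg[10]=1+0=1

Answer: 3 3 1 1 1 3 2 2 1 1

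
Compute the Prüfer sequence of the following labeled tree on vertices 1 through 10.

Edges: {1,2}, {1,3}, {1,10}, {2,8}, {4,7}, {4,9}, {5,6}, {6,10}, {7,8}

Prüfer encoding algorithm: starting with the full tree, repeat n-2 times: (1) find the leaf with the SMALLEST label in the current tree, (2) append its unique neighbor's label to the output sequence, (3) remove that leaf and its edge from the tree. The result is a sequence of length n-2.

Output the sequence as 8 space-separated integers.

Answer: 1 6 10 4 7 8 2 1

Derivation:
Step 1: leaves = {3,5,9}. Remove smallest leaf 3, emit neighbor 1.
Step 2: leaves = {5,9}. Remove smallest leaf 5, emit neighbor 6.
Step 3: leaves = {6,9}. Remove smallest leaf 6, emit neighbor 10.
Step 4: leaves = {9,10}. Remove smallest leaf 9, emit neighbor 4.
Step 5: leaves = {4,10}. Remove smallest leaf 4, emit neighbor 7.
Step 6: leaves = {7,10}. Remove smallest leaf 7, emit neighbor 8.
Step 7: leaves = {8,10}. Remove smallest leaf 8, emit neighbor 2.
Step 8: leaves = {2,10}. Remove smallest leaf 2, emit neighbor 1.
Done: 2 vertices remain (1, 10). Sequence = [1 6 10 4 7 8 2 1]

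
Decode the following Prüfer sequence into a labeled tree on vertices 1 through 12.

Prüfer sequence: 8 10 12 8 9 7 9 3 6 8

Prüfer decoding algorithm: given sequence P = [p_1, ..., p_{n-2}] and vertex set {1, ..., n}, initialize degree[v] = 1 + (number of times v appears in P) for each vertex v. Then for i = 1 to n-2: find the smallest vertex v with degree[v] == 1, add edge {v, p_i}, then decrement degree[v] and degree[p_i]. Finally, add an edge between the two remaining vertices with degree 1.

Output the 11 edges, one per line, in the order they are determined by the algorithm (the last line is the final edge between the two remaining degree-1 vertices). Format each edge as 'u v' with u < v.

Initial degrees: {1:1, 2:1, 3:2, 4:1, 5:1, 6:2, 7:2, 8:4, 9:3, 10:2, 11:1, 12:2}
Step 1: smallest deg-1 vertex = 1, p_1 = 8. Add edge {1,8}. Now deg[1]=0, deg[8]=3.
Step 2: smallest deg-1 vertex = 2, p_2 = 10. Add edge {2,10}. Now deg[2]=0, deg[10]=1.
Step 3: smallest deg-1 vertex = 4, p_3 = 12. Add edge {4,12}. Now deg[4]=0, deg[12]=1.
Step 4: smallest deg-1 vertex = 5, p_4 = 8. Add edge {5,8}. Now deg[5]=0, deg[8]=2.
Step 5: smallest deg-1 vertex = 10, p_5 = 9. Add edge {9,10}. Now deg[10]=0, deg[9]=2.
Step 6: smallest deg-1 vertex = 11, p_6 = 7. Add edge {7,11}. Now deg[11]=0, deg[7]=1.
Step 7: smallest deg-1 vertex = 7, p_7 = 9. Add edge {7,9}. Now deg[7]=0, deg[9]=1.
Step 8: smallest deg-1 vertex = 9, p_8 = 3. Add edge {3,9}. Now deg[9]=0, deg[3]=1.
Step 9: smallest deg-1 vertex = 3, p_9 = 6. Add edge {3,6}. Now deg[3]=0, deg[6]=1.
Step 10: smallest deg-1 vertex = 6, p_10 = 8. Add edge {6,8}. Now deg[6]=0, deg[8]=1.
Final: two remaining deg-1 vertices are 8, 12. Add edge {8,12}.

Answer: 1 8
2 10
4 12
5 8
9 10
7 11
7 9
3 9
3 6
6 8
8 12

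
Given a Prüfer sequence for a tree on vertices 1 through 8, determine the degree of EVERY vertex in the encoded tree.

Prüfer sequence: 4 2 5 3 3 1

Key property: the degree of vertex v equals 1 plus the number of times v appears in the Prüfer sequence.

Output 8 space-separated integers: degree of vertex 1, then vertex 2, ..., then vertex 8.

p_1 = 4: count[4] becomes 1
p_2 = 2: count[2] becomes 1
p_3 = 5: count[5] becomes 1
p_4 = 3: count[3] becomes 1
p_5 = 3: count[3] becomes 2
p_6 = 1: count[1] becomes 1
Degrees (1 + count): deg[1]=1+1=2, deg[2]=1+1=2, deg[3]=1+2=3, deg[4]=1+1=2, deg[5]=1+1=2, deg[6]=1+0=1, deg[7]=1+0=1, deg[8]=1+0=1

Answer: 2 2 3 2 2 1 1 1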